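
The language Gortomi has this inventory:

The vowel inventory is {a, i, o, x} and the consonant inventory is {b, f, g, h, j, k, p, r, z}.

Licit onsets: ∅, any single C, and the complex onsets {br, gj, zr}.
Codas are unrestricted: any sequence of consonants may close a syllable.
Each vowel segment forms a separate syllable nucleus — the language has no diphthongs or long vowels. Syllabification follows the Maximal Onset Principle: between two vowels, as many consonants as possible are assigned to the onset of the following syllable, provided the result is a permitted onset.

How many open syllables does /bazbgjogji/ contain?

2

Nuclei (vowels): a, o, i → 3 syllables.
Between /a/ (V1) and /o/ (V2): /zbgj/ splits as /zb/ + /gj/ (/gj/ is the longest suffix that is a licit onset).
Between /o/ (V2) and /i/ (V3): /gj/ — entire cluster is a permitted onset → onset /gj/, coda ∅.
Syllabification: bazb.gjo.gji.
Classifying each syllable: /bazb/ (closed), /gjo/ (open), /gji/ (open).
Open syllables: 2.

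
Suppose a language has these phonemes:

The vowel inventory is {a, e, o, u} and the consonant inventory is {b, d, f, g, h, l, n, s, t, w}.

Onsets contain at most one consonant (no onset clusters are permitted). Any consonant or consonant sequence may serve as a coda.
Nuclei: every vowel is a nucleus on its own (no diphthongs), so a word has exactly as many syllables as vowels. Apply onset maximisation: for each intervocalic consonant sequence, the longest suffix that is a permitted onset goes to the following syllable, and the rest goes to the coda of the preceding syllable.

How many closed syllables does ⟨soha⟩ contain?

The vowels are o, a — 2 nuclei, so 2 syllables.
V1 /o/ – V2 /a/: /h/ is a single consonant, so it becomes the next onset.
So the parse is so.ha.
Classifying each syllable: /so/ (open), /ha/ (open).
Closed syllables: 0.

0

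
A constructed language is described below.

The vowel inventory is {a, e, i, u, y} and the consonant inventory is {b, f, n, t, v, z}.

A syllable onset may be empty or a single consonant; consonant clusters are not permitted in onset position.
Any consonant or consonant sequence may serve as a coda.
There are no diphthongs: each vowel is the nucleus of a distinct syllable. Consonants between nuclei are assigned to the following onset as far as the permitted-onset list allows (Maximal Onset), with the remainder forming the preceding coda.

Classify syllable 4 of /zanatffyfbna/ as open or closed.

Nuclei (vowels): a, a, y, a → 4 syllables.
/a…a/ gap (V1→V2): just /n/ — single C goes to the following onset.
/a…y/ gap (V2→V3): /tff/ splits as /tf/ + /f/ (/f/ is the longest suffix that is a licit onset).
/y…a/ gap (V3→V4): cluster /fbn/ — the longest permitted-onset suffix is /n/; onset = /n/, preceding coda = /fb/.
Result: za.natf.fyfb.na.
Syllable 4 is /na/; it ends in its nucleus with no coda, so it is open.

open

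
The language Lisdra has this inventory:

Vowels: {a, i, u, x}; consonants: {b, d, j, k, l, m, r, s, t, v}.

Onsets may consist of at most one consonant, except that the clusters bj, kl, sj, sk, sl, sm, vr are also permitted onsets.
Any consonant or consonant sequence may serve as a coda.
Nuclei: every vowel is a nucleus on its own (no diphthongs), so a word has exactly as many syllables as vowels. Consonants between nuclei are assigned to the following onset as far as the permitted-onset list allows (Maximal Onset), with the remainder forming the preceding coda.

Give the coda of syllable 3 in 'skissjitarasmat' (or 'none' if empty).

Vowels present: i, i, a, a, a; each is a nucleus, giving 5 syllables.
V1 /i/ – V2 /i/: /ssj/; trying suffixes from longest down, /sj/ is the first permitted one, so coda /s/ | onset /sj/.
V2 /i/ – V3 /a/: just /t/ — single C goes to the following onset.
V3 /a/ – V4 /a/: /r/ → onset of the next syllable (single consonants are always licit onsets).
V4 /a/ – V5 /a/: /sm/ is a licit onset in full, so it all attaches to the next syllable.
Syllabification: skis.sji.ta.ra.smat.
Syllable 3 is /ta/: onset /t/, nucleus /a/, coda ∅.

none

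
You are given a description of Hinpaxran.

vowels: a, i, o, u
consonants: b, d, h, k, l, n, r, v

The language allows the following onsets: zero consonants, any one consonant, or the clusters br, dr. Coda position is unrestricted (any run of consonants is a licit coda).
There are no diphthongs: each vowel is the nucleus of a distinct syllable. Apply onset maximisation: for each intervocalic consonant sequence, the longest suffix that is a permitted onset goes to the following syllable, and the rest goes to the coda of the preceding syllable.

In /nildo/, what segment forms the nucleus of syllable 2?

o

The vowels are i, o — 2 nuclei, so 2 syllables.
The second nucleus (vowel 2 from the left) is /o/.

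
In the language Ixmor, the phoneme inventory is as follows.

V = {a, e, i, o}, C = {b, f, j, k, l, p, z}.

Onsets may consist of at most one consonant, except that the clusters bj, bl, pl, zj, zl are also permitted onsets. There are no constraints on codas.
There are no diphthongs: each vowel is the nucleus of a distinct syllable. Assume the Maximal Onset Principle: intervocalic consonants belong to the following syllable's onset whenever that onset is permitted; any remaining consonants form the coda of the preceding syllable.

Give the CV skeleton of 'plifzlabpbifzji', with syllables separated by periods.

CCVC.CCVCC.CVC.CCV

Nuclei (vowels): i, a, i, i → 4 syllables.
σ1/σ2 boundary: cluster /fzl/ — the longest permitted-onset suffix is /zl/; onset = /zl/, preceding coda = /f/.
σ2/σ3 boundary: /bpb/ — longest licit onset from the right is /b/, leaving /bp/ as coda.
σ3/σ4 boundary: cluster /fzj/ — the longest permitted-onset suffix is /zj/; onset = /zj/, preceding coda = /f/.
So the parse is plif.zlabp.bif.zji.
Mapping each syllable to C/V: /plif/ → CCVC, /zlabp/ → CCVCC, /bif/ → CVC, /zji/ → CCV.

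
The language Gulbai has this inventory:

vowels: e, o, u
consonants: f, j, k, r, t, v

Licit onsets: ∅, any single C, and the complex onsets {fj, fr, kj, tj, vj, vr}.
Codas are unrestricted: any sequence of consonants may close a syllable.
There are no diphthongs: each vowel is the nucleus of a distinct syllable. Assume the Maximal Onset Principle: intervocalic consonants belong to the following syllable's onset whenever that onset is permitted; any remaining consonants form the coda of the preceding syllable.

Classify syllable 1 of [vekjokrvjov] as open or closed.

open

The vowels are e, o, o — 3 nuclei, so 3 syllables.
σ1/σ2 boundary: cluster /kj/ — /kj/ is itself a permitted onset, so the whole cluster goes right; preceding coda = ∅.
σ2/σ3 boundary: /krvj/; trying suffixes from longest down, /vj/ is the first permitted one, so coda /kr/ | onset /vj/.
So the parse is ve.kjokr.vjov.
Syllable 1 is /ve/; it ends in its nucleus with no coda, so it is open.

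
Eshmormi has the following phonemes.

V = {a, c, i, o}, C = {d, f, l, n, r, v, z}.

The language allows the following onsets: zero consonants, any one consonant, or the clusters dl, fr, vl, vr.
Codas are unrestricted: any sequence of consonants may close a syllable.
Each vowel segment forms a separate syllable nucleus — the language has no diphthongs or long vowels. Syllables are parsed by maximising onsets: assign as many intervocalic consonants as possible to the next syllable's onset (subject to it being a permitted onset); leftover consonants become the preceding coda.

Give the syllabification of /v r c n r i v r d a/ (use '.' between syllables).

The vowels are c, i, a — 3 nuclei, so 3 syllables.
σ1/σ2 boundary: cluster /nr/ — the longest permitted-onset suffix is /r/; onset = /r/, preceding coda = /n/.
σ2/σ3 boundary: /vrd/; trying suffixes from longest down, /d/ is the first permitted one, so coda /vr/ | onset /d/.

vrcn.rivr.da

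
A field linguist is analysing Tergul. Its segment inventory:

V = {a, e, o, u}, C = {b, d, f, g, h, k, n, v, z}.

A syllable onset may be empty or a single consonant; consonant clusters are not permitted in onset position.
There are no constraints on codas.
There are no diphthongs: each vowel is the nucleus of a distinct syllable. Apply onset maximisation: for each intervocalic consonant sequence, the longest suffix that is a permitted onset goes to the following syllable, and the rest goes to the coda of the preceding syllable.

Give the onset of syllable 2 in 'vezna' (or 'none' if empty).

The vowels are e, a — 2 nuclei, so 2 syllables.
σ1/σ2 boundary: /zn/ splits as /z/ + /n/ (/n/ is the longest suffix that is a licit onset).
So the parse is vez.na.
Syllable 2 is /na/: onset /n/, nucleus /a/, coda ∅.

n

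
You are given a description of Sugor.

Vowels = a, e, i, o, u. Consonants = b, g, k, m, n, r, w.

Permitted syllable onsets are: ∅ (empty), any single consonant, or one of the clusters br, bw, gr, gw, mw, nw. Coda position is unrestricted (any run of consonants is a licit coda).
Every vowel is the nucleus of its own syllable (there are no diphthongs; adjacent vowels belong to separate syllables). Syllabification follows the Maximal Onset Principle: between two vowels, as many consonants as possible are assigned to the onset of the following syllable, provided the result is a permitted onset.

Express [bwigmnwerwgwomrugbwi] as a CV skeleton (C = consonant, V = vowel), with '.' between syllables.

CCVCC.CCVCC.CCVC.CVC.CCV

Vowels present: i, e, o, u, i; each is a nucleus, giving 5 syllables.
σ1/σ2 boundary: /gmnw/ — longest licit onset from the right is /nw/, leaving /gm/ as coda.
σ2/σ3 boundary: cluster /rwgw/ — the longest permitted-onset suffix is /gw/; onset = /gw/, preceding coda = /rw/.
σ3/σ4 boundary: /mr/ — longest licit onset from the right is /r/, leaving /m/ as coda.
σ4/σ5 boundary: /gbw/; trying suffixes from longest down, /bw/ is the first permitted one, so coda /g/ | onset /bw/.
Result: bwigm.nwerw.gwom.rug.bwi.
Mapping each syllable to C/V: /bwigm/ → CCVCC, /nwerw/ → CCVCC, /gwom/ → CCVC, /rug/ → CVC, /bwi/ → CCV.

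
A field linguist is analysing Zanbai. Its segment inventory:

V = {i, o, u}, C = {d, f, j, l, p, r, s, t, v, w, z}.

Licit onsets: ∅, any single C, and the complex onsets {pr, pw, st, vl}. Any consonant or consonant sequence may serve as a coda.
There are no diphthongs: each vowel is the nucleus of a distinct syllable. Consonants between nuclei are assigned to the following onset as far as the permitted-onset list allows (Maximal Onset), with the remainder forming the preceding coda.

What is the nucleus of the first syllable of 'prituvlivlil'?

i

Vowels present: i, u, i, i; each is a nucleus, giving 4 syllables.
The first nucleus (vowel 1 from the left) is /i/.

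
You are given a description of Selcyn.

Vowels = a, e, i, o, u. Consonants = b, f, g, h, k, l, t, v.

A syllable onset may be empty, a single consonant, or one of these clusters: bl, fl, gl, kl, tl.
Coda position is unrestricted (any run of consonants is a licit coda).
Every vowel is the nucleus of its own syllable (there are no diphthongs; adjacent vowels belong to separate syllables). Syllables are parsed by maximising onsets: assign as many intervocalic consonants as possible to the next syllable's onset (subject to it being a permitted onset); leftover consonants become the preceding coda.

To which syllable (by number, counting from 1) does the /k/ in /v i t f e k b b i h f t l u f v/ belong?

2

Vowels present: i, e, i, u; each is a nucleus, giving 4 syllables.
σ1/σ2 boundary: /tf/; trying suffixes from longest down, /f/ is the first permitted one, so coda /t/ | onset /f/.
σ2/σ3 boundary: /kbb/ — longest licit onset from the right is /b/, leaving /kb/ as coda.
σ3/σ4 boundary: /hftl/; trying suffixes from longest down, /tl/ is the first permitted one, so coda /hf/ | onset /tl/.
Putting it together: vit.fekb.bihf.tlufv.
The /k/ is in the coda of syllable 2 (/fekb/).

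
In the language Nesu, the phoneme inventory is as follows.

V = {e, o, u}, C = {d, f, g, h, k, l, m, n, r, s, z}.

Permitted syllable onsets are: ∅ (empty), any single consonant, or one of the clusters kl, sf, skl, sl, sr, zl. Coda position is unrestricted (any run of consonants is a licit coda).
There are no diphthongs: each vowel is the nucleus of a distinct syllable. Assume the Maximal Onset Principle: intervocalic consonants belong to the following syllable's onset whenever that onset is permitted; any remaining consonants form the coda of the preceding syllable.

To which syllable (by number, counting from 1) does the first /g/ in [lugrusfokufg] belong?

1

The vowels are u, u, o, u — 4 nuclei, so 4 syllables.
Between /u/ (V1) and /u/ (V2): cluster /gr/ — the longest permitted-onset suffix is /r/; onset = /r/, preceding coda = /g/.
Between /u/ (V2) and /o/ (V3): /sf/ — entire cluster is a permitted onset → onset /sf/, coda ∅.
Between /o/ (V3) and /u/ (V4): /k/ → onset of the next syllable (single consonants are always licit onsets).
So the parse is lug.ru.sfo.kufg.
The first /g/ is in the coda of syllable 1 (/lug/).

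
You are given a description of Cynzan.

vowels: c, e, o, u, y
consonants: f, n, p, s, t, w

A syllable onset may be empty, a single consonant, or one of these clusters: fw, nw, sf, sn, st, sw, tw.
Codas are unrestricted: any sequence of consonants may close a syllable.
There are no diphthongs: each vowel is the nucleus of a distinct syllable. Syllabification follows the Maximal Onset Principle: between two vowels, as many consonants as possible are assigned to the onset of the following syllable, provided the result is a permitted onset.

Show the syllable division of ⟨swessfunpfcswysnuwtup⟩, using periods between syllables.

swes.sfunp.fc.swy.snuw.tup

Vowels present: e, u, c, y, u, u; each is a nucleus, giving 6 syllables.
σ1/σ2 boundary: /ssf/; trying suffixes from longest down, /sf/ is the first permitted one, so coda /s/ | onset /sf/.
σ2/σ3 boundary: /npf/; trying suffixes from longest down, /f/ is the first permitted one, so coda /np/ | onset /f/.
σ3/σ4 boundary: /sw/ is a licit onset in full, so it all attaches to the next syllable.
σ4/σ5 boundary: /sn/ — entire cluster is a permitted onset → onset /sn/, coda ∅.
σ5/σ6 boundary: /wt/ — longest licit onset from the right is /t/, leaving /w/ as coda.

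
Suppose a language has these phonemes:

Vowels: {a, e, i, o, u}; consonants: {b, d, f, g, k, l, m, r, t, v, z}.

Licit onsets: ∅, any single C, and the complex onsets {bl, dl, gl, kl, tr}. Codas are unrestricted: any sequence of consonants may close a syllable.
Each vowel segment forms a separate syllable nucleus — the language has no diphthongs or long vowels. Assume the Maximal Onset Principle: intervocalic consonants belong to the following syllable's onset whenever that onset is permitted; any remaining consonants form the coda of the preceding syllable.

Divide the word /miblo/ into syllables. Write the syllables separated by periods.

The vowels are i, o — 2 nuclei, so 2 syllables.
σ1/σ2 boundary: /bl/ is a licit onset in full, so it all attaches to the next syllable.

mi.blo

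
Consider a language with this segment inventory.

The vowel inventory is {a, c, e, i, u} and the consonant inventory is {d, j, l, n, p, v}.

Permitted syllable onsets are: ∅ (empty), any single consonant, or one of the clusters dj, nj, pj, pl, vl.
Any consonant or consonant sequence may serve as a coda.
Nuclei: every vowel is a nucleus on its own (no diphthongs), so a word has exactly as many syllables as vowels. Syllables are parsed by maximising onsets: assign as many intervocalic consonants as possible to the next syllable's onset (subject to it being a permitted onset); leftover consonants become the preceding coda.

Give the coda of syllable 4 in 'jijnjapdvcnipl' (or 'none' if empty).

Vowels present: i, a, c, i; each is a nucleus, giving 4 syllables.
Between /i/ (V1) and /a/ (V2): cluster /jnj/ — the longest permitted-onset suffix is /nj/; onset = /nj/, preceding coda = /j/.
Between /a/ (V2) and /c/ (V3): cluster /pdv/ — the longest permitted-onset suffix is /v/; onset = /v/, preceding coda = /pd/.
Between /c/ (V3) and /i/ (V4): just /n/ — single C goes to the following onset.
So the parse is jij.njapd.vc.nipl.
Syllable 4 is /nipl/: onset /n/, nucleus /i/, coda /pl/.

pl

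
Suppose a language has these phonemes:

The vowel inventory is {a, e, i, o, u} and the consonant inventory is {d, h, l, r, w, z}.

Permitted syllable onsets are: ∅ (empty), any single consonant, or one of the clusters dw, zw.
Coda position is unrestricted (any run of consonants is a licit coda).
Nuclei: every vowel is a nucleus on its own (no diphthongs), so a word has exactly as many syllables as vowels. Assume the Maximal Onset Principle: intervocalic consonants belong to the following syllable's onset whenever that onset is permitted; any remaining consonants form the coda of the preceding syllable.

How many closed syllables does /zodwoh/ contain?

Nuclei (vowels): o, o → 2 syllables.
σ1/σ2 boundary: /dw/ is a licit onset in full, so it all attaches to the next syllable.
Syllabification: zo.dwoh.
Classifying each syllable: /zo/ (open), /dwoh/ (closed).
Closed syllables: 1.

1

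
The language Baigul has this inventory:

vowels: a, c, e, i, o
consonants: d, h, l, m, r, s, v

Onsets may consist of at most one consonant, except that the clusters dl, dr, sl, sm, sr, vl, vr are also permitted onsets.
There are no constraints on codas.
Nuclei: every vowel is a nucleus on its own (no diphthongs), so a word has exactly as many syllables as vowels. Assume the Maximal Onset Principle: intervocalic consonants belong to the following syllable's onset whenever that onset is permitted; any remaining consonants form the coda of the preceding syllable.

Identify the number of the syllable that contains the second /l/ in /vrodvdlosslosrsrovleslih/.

3

Nuclei (vowels): o, o, o, o, e, i → 6 syllables.
V1 /o/ – V2 /o/: /dvdl/ splits as /dv/ + /dl/ (/dl/ is the longest suffix that is a licit onset).
V2 /o/ – V3 /o/: cluster /ssl/ — the longest permitted-onset suffix is /sl/; onset = /sl/, preceding coda = /s/.
V3 /o/ – V4 /o/: /srsr/ splits as /sr/ + /sr/ (/sr/ is the longest suffix that is a licit onset).
V4 /o/ – V5 /e/: /vl/ — entire cluster is a permitted onset → onset /vl/, coda ∅.
V5 /e/ – V6 /i/: cluster /sl/ — /sl/ is itself a permitted onset, so the whole cluster goes right; preceding coda = ∅.
So the parse is vrodv.dlos.slosr.sro.vle.slih.
The second /l/ is in the onset of syllable 3 (/slosr/).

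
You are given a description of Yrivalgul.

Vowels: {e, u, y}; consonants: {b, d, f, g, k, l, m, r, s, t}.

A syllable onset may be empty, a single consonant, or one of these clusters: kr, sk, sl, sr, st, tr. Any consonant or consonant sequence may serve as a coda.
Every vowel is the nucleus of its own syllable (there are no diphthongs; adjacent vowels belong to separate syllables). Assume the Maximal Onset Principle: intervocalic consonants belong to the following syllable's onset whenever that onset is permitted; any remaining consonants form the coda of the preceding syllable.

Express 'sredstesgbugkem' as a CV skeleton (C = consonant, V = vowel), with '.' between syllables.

CCVC.CCVCC.CVC.CVC

Nuclei (vowels): e, e, u, e → 4 syllables.
Between /e/ (V1) and /e/ (V2): /dst/; trying suffixes from longest down, /st/ is the first permitted one, so coda /d/ | onset /st/.
Between /e/ (V2) and /u/ (V3): /sgb/ — longest licit onset from the right is /b/, leaving /sg/ as coda.
Between /u/ (V3) and /e/ (V4): cluster /gk/ — the longest permitted-onset suffix is /k/; onset = /k/, preceding coda = /g/.
Syllabification: sred.stesg.bug.kem.
Mapping each syllable to C/V: /sred/ → CCVC, /stesg/ → CCVCC, /bug/ → CVC, /kem/ → CVC.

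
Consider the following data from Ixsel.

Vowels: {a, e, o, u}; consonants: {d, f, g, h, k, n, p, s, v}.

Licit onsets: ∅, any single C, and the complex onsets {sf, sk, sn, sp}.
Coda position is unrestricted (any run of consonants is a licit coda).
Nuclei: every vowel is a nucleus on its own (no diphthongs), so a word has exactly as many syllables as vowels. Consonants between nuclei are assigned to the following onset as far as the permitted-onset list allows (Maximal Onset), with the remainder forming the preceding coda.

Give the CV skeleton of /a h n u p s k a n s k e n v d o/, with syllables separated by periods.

Vowels present: a, u, a, e, o; each is a nucleus, giving 5 syllables.
σ1/σ2 boundary: /hn/ — longest licit onset from the right is /n/, leaving /h/ as coda.
σ2/σ3 boundary: /psk/ — longest licit onset from the right is /sk/, leaving /p/ as coda.
σ3/σ4 boundary: cluster /nsk/ — the longest permitted-onset suffix is /sk/; onset = /sk/, preceding coda = /n/.
σ4/σ5 boundary: /nvd/ splits as /nv/ + /d/ (/d/ is the longest suffix that is a licit onset).
Syllabification: ah.nup.skan.skenv.do.
Mapping each syllable to C/V: /ah/ → VC, /nup/ → CVC, /skan/ → CCVC, /skenv/ → CCVCC, /do/ → CV.

VC.CVC.CCVC.CCVCC.CV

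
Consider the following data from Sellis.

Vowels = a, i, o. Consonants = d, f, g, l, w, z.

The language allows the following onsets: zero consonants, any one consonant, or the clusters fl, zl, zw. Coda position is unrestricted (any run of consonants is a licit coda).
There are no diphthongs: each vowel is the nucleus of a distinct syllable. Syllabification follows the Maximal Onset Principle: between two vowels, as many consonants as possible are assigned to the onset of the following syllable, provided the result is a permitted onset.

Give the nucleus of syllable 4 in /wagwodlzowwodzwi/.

o

Vowels present: a, o, o, o, i; each is a nucleus, giving 5 syllables.
The fourth nucleus (vowel 4 from the left) is /o/.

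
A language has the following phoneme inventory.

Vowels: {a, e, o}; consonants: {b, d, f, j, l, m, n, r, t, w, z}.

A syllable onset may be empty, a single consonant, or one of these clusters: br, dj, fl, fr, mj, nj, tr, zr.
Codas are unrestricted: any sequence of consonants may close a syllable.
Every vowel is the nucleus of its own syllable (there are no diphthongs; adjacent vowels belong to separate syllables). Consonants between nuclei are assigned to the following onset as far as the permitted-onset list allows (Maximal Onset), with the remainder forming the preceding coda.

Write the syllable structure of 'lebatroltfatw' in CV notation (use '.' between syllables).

The vowels are e, a, o, a — 4 nuclei, so 4 syllables.
σ1/σ2 boundary: /b/ → onset of the next syllable (single consonants are always licit onsets).
σ2/σ3 boundary: cluster /tr/ — /tr/ is itself a permitted onset, so the whole cluster goes right; preceding coda = ∅.
σ3/σ4 boundary: /ltf/; trying suffixes from longest down, /f/ is the first permitted one, so coda /lt/ | onset /f/.
So the parse is le.ba.trolt.fatw.
Mapping each syllable to C/V: /le/ → CV, /ba/ → CV, /trolt/ → CCVCC, /fatw/ → CVCC.

CV.CV.CCVCC.CVCC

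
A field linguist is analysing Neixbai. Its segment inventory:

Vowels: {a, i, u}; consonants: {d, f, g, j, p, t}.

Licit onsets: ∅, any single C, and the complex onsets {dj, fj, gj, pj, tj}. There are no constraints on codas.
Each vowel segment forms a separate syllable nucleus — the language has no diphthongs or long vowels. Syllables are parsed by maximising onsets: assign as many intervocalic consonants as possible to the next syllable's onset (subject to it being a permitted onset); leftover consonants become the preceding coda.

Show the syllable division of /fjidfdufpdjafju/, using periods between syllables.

The vowels are i, u, a, u — 4 nuclei, so 4 syllables.
Between /i/ (V1) and /u/ (V2): /dfd/ splits as /df/ + /d/ (/d/ is the longest suffix that is a licit onset).
Between /u/ (V2) and /a/ (V3): /fpdj/; trying suffixes from longest down, /dj/ is the first permitted one, so coda /fp/ | onset /dj/.
Between /a/ (V3) and /u/ (V4): /fj/ — entire cluster is a permitted onset → onset /fj/, coda ∅.

fjidf.dufp.dja.fju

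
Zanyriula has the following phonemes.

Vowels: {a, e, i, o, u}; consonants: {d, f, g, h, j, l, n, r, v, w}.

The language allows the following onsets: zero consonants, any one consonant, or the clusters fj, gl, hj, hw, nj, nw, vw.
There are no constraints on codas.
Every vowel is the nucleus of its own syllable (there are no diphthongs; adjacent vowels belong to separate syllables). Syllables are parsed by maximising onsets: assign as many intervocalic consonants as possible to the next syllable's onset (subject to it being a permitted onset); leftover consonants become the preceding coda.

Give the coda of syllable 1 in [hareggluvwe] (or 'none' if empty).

Nuclei (vowels): a, e, u, e → 4 syllables.
/a…e/ gap (V1→V2): /r/ → onset of the next syllable (single consonants are always licit onsets).
/e…u/ gap (V2→V3): /ggl/; trying suffixes from longest down, /gl/ is the first permitted one, so coda /g/ | onset /gl/.
/u…e/ gap (V3→V4): /vw/ is a licit onset in full, so it all attaches to the next syllable.
Result: ha.reg.glu.vwe.
Syllable 1 is /ha/: onset /h/, nucleus /a/, coda ∅.

none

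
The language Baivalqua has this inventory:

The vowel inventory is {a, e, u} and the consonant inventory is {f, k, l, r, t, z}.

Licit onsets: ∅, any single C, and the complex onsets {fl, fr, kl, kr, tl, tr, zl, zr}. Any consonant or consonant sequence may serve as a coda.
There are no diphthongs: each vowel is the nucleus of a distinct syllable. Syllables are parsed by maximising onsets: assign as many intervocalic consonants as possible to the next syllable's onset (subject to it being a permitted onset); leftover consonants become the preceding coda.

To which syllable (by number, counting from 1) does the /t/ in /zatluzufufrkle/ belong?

2

Nuclei (vowels): a, u, u, u, e → 5 syllables.
Between /a/ (V1) and /u/ (V2): /tl/ — entire cluster is a permitted onset → onset /tl/, coda ∅.
Between /u/ (V2) and /u/ (V3): /z/ → onset of the next syllable (single consonants are always licit onsets).
Between /u/ (V3) and /u/ (V4): just /f/ — single C goes to the following onset.
Between /u/ (V4) and /e/ (V5): /frkl/ splits as /fr/ + /kl/ (/kl/ is the longest suffix that is a licit onset).
So the parse is za.tlu.zu.fufr.kle.
The /t/ is in the onset of syllable 2 (/tlu/).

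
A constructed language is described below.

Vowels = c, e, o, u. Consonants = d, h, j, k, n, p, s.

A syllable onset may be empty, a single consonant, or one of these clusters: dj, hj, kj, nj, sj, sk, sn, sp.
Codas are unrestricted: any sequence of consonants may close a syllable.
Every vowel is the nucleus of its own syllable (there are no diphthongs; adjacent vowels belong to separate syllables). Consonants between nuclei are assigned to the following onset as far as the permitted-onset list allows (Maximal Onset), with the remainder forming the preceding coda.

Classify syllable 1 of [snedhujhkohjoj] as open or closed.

The vowels are e, u, o, o — 4 nuclei, so 4 syllables.
V1 /e/ – V2 /u/: /dh/; trying suffixes from longest down, /h/ is the first permitted one, so coda /d/ | onset /h/.
V2 /u/ – V3 /o/: /jhk/; trying suffixes from longest down, /k/ is the first permitted one, so coda /jh/ | onset /k/.
V3 /o/ – V4 /o/: /hj/ is a licit onset in full, so it all attaches to the next syllable.
So the parse is sned.hujh.ko.hjoj.
Syllable 1 is /sned/ with coda /d/, so it is closed.

closed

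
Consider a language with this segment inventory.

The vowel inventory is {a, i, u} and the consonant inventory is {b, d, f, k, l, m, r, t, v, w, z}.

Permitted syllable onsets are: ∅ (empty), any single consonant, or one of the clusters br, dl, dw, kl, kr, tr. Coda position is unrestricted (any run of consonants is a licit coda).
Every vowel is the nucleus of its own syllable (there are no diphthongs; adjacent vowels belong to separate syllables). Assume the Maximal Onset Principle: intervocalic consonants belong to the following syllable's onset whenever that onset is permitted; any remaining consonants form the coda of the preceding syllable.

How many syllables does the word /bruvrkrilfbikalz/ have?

4

Vowels present: u, i, i, a; each is a nucleus, giving 4 syllables.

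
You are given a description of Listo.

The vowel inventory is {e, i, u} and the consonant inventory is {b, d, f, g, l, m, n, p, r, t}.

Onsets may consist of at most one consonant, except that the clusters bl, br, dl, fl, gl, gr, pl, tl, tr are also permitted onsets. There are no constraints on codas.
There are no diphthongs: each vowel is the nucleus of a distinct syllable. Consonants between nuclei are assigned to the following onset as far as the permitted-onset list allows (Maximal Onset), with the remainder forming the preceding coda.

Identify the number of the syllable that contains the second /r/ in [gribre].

Vowels present: i, e; each is a nucleus, giving 2 syllables.
/i…e/ gap (V1→V2): /br/ — entire cluster is a permitted onset → onset /br/, coda ∅.
Result: gri.bre.
The second /r/ is in the onset of syllable 2 (/bre/).

2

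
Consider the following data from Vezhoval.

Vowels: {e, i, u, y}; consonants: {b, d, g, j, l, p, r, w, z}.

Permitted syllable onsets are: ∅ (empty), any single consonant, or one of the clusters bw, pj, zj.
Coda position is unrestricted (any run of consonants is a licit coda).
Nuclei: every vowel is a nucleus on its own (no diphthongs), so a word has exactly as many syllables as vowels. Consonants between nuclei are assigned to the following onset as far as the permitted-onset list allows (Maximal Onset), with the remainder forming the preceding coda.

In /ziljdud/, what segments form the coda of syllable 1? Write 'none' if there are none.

Vowels present: i, u; each is a nucleus, giving 2 syllables.
Between /i/ (V1) and /u/ (V2): cluster /ljd/ — the longest permitted-onset suffix is /d/; onset = /d/, preceding coda = /lj/.
Syllabification: zilj.dud.
Syllable 1 is /zilj/: onset /z/, nucleus /i/, coda /lj/.

lj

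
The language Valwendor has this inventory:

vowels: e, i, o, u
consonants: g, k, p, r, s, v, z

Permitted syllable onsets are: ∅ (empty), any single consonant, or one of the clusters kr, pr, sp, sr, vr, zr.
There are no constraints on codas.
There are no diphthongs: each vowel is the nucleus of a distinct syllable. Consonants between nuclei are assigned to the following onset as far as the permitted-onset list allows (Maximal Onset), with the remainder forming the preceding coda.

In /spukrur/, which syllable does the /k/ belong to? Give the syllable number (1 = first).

Nuclei (vowels): u, u → 2 syllables.
Between /u/ (V1) and /u/ (V2): /kr/ — entire cluster is a permitted onset → onset /kr/, coda ∅.
Putting it together: spu.krur.
The /k/ is in the onset of syllable 2 (/krur/).

2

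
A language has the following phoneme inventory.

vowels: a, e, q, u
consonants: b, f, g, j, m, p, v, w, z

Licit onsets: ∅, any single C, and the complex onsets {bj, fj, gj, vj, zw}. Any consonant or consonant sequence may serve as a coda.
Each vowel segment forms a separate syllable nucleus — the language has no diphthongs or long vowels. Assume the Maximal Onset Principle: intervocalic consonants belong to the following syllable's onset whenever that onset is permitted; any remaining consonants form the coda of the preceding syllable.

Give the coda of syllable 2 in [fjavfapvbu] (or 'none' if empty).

pv

The vowels are a, a, u — 3 nuclei, so 3 syllables.
V1 /a/ – V2 /a/: /vf/ — longest licit onset from the right is /f/, leaving /v/ as coda.
V2 /a/ – V3 /u/: cluster /pvb/ — the longest permitted-onset suffix is /b/; onset = /b/, preceding coda = /pv/.
Syllabification: fjav.fapv.bu.
Syllable 2 is /fapv/: onset /f/, nucleus /a/, coda /pv/.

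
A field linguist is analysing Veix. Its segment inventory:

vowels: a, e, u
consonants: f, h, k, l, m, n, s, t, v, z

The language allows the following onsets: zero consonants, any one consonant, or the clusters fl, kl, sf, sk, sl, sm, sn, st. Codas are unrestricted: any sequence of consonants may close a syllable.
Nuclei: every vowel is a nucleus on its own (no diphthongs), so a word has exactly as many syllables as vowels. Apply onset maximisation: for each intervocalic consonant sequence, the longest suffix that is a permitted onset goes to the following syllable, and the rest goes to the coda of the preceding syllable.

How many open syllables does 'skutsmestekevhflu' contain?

3

The vowels are u, e, e, e, u — 5 nuclei, so 5 syllables.
σ1/σ2 boundary: /tsm/ splits as /t/ + /sm/ (/sm/ is the longest suffix that is a licit onset).
σ2/σ3 boundary: cluster /st/ — /st/ is itself a permitted onset, so the whole cluster goes right; preceding coda = ∅.
σ3/σ4 boundary: just /k/ — single C goes to the following onset.
σ4/σ5 boundary: /vhfl/ — longest licit onset from the right is /fl/, leaving /vh/ as coda.
Result: skut.sme.ste.kevh.flu.
Classifying each syllable: /skut/ (closed), /sme/ (open), /ste/ (open), /kevh/ (closed), /flu/ (open).
Open syllables: 3.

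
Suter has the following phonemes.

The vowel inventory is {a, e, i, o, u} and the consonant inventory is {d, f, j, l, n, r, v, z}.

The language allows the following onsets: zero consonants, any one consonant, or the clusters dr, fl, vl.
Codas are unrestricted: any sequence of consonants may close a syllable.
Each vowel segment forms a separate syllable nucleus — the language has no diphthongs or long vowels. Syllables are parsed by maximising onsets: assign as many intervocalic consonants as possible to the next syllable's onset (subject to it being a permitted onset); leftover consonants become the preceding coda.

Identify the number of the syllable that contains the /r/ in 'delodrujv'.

The vowels are e, o, u — 3 nuclei, so 3 syllables.
Between /e/ (V1) and /o/ (V2): /l/ → onset of the next syllable (single consonants are always licit onsets).
Between /o/ (V2) and /u/ (V3): cluster /dr/ — /dr/ is itself a permitted onset, so the whole cluster goes right; preceding coda = ∅.
So the parse is de.lo.drujv.
The /r/ is in the onset of syllable 3 (/drujv/).

3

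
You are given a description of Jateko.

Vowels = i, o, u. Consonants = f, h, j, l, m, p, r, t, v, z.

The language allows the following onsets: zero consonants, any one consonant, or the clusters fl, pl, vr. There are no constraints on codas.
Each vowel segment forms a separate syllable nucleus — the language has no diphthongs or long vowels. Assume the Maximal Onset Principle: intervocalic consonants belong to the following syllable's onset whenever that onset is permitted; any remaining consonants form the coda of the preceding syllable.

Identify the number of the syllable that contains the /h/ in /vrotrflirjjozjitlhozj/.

5

Nuclei (vowels): o, i, o, i, o → 5 syllables.
σ1/σ2 boundary: cluster /trfl/ — the longest permitted-onset suffix is /fl/; onset = /fl/, preceding coda = /tr/.
σ2/σ3 boundary: cluster /rjj/ — the longest permitted-onset suffix is /j/; onset = /j/, preceding coda = /rj/.
σ3/σ4 boundary: /zj/ splits as /z/ + /j/ (/j/ is the longest suffix that is a licit onset).
σ4/σ5 boundary: /tlh/ — longest licit onset from the right is /h/, leaving /tl/ as coda.
Result: vrotr.flirj.joz.jitl.hozj.
The /h/ is in the onset of syllable 5 (/hozj/).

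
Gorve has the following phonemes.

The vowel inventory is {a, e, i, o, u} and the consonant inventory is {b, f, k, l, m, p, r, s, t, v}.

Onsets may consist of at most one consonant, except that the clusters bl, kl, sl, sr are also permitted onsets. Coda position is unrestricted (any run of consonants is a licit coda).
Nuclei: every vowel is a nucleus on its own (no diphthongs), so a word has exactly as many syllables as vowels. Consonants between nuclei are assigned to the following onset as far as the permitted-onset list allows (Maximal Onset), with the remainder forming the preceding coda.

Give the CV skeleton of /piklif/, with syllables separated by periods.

CV.CCVC

Vowels present: i, i; each is a nucleus, giving 2 syllables.
σ1/σ2 boundary: cluster /kl/ — /kl/ is itself a permitted onset, so the whole cluster goes right; preceding coda = ∅.
Result: pi.klif.
Mapping each syllable to C/V: /pi/ → CV, /klif/ → CCVC.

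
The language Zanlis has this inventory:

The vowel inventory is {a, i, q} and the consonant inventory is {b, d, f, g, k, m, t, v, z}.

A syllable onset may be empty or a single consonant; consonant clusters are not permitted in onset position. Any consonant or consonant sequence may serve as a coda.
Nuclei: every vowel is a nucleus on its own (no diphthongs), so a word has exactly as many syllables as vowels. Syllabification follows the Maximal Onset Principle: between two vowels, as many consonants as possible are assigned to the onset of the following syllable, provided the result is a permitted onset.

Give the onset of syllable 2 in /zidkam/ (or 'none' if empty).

Nuclei (vowels): i, a → 2 syllables.
σ1/σ2 boundary: /dk/ splits as /d/ + /k/ (/k/ is the longest suffix that is a licit onset).
So the parse is zid.kam.
Syllable 2 is /kam/: onset /k/, nucleus /a/, coda /m/.

k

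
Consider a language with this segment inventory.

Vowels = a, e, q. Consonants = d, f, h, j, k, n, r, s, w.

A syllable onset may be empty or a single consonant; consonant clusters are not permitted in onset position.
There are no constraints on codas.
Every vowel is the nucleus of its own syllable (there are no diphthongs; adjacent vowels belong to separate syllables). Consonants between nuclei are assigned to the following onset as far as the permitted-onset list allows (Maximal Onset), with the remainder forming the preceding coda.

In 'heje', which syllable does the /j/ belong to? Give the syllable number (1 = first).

The vowels are e, e — 2 nuclei, so 2 syllables.
/e…e/ gap (V1→V2): just /j/ — single C goes to the following onset.
Result: he.je.
The /j/ is in the onset of syllable 2 (/je/).

2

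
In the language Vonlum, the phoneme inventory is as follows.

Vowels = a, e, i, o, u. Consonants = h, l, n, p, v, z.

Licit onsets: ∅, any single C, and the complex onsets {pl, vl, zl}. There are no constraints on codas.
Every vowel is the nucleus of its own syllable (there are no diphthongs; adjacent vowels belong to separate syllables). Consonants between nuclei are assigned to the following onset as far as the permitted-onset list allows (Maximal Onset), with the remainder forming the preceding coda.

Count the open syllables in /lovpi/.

1

Nuclei (vowels): o, i → 2 syllables.
σ1/σ2 boundary: /vp/; trying suffixes from longest down, /p/ is the first permitted one, so coda /v/ | onset /p/.
Result: lov.pi.
Classifying each syllable: /lov/ (closed), /pi/ (open).
Open syllables: 1.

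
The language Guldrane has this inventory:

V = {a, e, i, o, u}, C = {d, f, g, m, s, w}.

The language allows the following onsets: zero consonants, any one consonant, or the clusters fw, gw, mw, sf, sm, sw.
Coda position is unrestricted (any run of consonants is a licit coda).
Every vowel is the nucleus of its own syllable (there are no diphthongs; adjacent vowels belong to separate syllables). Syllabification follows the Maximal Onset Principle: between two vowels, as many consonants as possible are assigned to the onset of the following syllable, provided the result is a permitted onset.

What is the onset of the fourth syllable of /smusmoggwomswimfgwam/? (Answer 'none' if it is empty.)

sw

Nuclei (vowels): u, o, o, i, a → 5 syllables.
/u…o/ gap (V1→V2): /sm/ is a licit onset in full, so it all attaches to the next syllable.
/o…o/ gap (V2→V3): /ggw/; trying suffixes from longest down, /gw/ is the first permitted one, so coda /g/ | onset /gw/.
/o…i/ gap (V3→V4): cluster /msw/ — the longest permitted-onset suffix is /sw/; onset = /sw/, preceding coda = /m/.
/i…a/ gap (V4→V5): /mfgw/ — longest licit onset from the right is /gw/, leaving /mf/ as coda.
Putting it together: smu.smog.gwom.swimf.gwam.
Syllable 4 is /swimf/: onset /sw/, nucleus /i/, coda /mf/.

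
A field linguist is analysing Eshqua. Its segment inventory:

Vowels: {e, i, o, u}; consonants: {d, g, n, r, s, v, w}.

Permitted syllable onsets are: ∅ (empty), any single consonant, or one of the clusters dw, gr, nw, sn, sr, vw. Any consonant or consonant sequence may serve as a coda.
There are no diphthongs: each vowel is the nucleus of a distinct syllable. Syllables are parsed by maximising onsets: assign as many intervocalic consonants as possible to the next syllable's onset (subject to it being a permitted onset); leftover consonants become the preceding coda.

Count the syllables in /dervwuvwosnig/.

Nuclei (vowels): e, u, o, i → 4 syllables.

4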